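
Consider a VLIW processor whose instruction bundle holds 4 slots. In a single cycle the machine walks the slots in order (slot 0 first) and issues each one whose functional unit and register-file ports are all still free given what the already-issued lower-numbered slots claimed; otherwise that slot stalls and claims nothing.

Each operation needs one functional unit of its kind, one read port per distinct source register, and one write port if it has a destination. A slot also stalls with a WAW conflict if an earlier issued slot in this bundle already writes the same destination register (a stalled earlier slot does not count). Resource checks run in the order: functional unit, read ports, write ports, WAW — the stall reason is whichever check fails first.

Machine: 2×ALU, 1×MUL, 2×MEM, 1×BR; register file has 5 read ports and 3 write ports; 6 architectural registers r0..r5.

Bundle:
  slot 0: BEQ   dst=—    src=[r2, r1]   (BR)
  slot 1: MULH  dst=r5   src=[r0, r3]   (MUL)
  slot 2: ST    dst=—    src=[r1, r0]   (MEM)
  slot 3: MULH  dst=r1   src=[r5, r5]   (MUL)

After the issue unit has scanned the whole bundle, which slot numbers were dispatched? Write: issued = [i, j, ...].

issued = [0, 1]

(0) want 1×BR +2rd +0wr — yes → AL2|MU1|ME2|BR0|rd3|wr3
(1) want 1×MUL +2rd +1wr — yes → AL2|MU0|ME2|BR0|rd1|wr2
(2) want 1×MEM +2rd +0wr — RD_PORT → AL2|MU0|ME2|BR0|rd1|wr2
(3) want 1×MUL +1rd +1wr — FU → AL2|MU0|ME2|BR0|rd1|wr2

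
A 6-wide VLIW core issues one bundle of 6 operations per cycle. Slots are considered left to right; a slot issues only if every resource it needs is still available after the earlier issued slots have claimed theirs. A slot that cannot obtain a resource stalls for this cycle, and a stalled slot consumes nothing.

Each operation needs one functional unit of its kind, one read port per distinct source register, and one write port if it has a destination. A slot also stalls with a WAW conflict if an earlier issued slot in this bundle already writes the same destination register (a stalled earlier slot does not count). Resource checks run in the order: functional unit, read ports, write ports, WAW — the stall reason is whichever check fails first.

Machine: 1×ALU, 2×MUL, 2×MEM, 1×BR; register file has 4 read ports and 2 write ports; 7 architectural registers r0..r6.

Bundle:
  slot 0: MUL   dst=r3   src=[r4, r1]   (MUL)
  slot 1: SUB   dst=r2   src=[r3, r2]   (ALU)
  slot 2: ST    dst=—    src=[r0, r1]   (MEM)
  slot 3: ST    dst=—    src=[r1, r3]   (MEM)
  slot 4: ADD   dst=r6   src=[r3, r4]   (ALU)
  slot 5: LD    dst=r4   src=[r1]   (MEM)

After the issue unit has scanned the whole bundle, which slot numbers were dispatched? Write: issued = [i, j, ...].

#0 MUL src=r4,r1 dispatched  <A:1 Mu:1 Ld:2 B:1 rd:2 wr:1>
#1 ALU src=r3,r2 dispatched  <A:0 Mu:1 Ld:2 B:1 rd:0 wr:0>
#2 MEM src=r0,r1 held:RD_PORT  <A:0 Mu:1 Ld:2 B:1 rd:0 wr:0>
#3 MEM src=r1,r3 held:RD_PORT  <A:0 Mu:1 Ld:2 B:1 rd:0 wr:0>
#4 ALU src=r3,r4 held:FU  <A:0 Mu:1 Ld:2 B:1 rd:0 wr:0>
#5 MEM src=r1 held:RD_PORT  <A:0 Mu:1 Ld:2 B:1 rd:0 wr:0>

issued = [0, 1]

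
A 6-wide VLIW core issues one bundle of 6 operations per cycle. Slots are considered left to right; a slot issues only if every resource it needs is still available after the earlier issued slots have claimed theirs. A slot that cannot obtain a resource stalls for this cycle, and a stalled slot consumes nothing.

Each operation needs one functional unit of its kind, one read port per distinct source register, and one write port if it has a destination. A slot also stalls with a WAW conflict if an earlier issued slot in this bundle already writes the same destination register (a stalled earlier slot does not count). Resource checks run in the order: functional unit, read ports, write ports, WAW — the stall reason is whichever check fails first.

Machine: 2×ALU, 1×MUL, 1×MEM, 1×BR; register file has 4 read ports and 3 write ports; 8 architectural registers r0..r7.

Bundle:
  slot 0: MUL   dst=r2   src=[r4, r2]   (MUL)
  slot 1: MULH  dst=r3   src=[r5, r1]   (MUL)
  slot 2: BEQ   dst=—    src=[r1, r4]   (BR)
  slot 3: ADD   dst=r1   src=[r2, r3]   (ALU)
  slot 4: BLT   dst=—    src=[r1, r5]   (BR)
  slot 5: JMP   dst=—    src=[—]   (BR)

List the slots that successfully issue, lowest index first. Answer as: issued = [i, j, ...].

issued = [0, 2]

  0. MUL→r2 ⇒ go  {2A/0Mu/1Ld/1B | 2r 2w}
  1. MUL→r3 ⇒ no(FU)  {2A/0Mu/1Ld/1B | 2r 2w}
  2. BR ⇒ go  {2A/0Mu/1Ld/0B | 0r 2w}
  3. ALU→r1 ⇒ no(RD_PORT)  {2A/0Mu/1Ld/0B | 0r 2w}
  4. BR ⇒ no(FU)  {2A/0Mu/1Ld/0B | 0r 2w}
  5. BR ⇒ no(FU)  {2A/0Mu/1Ld/0B | 0r 2w}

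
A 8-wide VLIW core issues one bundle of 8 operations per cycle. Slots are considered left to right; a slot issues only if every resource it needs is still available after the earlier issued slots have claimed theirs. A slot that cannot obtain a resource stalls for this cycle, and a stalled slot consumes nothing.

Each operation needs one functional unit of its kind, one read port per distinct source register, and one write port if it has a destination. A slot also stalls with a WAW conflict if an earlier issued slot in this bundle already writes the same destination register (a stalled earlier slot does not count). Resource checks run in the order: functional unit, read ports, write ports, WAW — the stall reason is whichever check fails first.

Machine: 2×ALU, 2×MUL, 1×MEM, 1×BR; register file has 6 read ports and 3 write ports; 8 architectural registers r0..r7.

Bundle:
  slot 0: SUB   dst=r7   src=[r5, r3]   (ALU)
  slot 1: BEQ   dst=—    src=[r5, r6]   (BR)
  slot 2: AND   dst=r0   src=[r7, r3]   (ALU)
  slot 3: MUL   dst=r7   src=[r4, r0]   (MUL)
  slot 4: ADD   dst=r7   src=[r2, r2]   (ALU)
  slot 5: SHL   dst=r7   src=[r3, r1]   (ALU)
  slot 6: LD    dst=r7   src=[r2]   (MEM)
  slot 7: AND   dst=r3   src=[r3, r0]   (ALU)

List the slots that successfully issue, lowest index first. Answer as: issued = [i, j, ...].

[0] ALU needs rd=2 wr=1: ok; after: ALU=1 MUL=2 MEM=1 BR=1, R=4, W=2
[1] BR needs rd=2 wr=0: ok; after: ALU=1 MUL=2 MEM=1 BR=0, R=2, W=2
[2] ALU needs rd=2 wr=1: ok; after: ALU=0 MUL=2 MEM=1 BR=0, R=0, W=1
[3] MUL needs rd=2 wr=1: RD_PORT; after: ALU=0 MUL=2 MEM=1 BR=0, R=0, W=1
[4] ALU needs rd=1 wr=1: FU; after: ALU=0 MUL=2 MEM=1 BR=0, R=0, W=1
[5] ALU needs rd=2 wr=1: FU; after: ALU=0 MUL=2 MEM=1 BR=0, R=0, W=1
[6] MEM needs rd=1 wr=1: RD_PORT; after: ALU=0 MUL=2 MEM=1 BR=0, R=0, W=1
[7] ALU needs rd=2 wr=1: FU; after: ALU=0 MUL=2 MEM=1 BR=0, R=0, W=1

issued = [0, 1, 2]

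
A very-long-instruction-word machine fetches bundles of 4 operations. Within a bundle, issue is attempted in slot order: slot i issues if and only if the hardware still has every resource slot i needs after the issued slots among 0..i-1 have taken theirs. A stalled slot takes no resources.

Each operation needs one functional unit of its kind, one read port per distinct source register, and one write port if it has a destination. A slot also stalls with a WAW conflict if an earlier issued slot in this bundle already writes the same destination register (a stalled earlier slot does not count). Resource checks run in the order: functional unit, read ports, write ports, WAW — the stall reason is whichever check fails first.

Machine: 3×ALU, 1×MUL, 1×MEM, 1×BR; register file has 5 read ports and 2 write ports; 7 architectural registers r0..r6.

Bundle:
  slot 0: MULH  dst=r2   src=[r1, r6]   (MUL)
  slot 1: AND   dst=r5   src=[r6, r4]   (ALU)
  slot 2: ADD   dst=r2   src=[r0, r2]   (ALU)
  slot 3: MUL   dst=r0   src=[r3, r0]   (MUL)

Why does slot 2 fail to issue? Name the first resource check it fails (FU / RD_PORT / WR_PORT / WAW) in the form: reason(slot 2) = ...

(0) want 1×MUL +2rd +1wr — yes → AL3|MU0|ME1|BR1|rd3|wr1
(1) want 1×ALU +2rd +1wr — yes → AL2|MU0|ME1|BR1|rd1|wr0
(2) want 1×ALU +2rd +1wr — RD_PORT → AL2|MU0|ME1|BR1|rd1|wr0
(3) want 1×MUL +2rd +1wr — FU → AL2|MU0|ME1|BR1|rd1|wr0

reason(slot 2) = RD_PORT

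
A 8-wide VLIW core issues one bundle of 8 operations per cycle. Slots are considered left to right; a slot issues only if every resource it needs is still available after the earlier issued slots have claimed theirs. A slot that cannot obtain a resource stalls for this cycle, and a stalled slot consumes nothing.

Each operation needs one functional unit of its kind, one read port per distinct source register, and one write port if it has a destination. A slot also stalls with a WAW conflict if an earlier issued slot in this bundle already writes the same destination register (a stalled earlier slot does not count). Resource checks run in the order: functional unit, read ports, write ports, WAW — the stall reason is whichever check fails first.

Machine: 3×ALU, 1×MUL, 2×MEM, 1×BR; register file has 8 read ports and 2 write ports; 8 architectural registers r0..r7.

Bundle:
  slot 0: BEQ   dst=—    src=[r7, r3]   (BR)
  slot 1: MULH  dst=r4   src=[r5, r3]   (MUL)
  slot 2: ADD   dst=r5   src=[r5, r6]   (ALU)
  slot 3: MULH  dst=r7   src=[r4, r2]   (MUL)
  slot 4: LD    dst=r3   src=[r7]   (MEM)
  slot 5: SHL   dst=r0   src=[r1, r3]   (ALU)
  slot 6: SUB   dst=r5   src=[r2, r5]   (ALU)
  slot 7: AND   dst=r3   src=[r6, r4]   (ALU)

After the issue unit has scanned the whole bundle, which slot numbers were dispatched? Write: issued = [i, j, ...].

#0 BR src=r7,r3 dispatched  <A:3 Mu:1 Ld:2 B:0 rd:6 wr:2>
#1 MUL src=r5,r3 dispatched  <A:3 Mu:0 Ld:2 B:0 rd:4 wr:1>
#2 ALU src=r5,r6 dispatched  <A:2 Mu:0 Ld:2 B:0 rd:2 wr:0>
#3 MUL src=r4,r2 held:FU  <A:2 Mu:0 Ld:2 B:0 rd:2 wr:0>
#4 MEM src=r7 held:WR_PORT  <A:2 Mu:0 Ld:2 B:0 rd:2 wr:0>
#5 ALU src=r1,r3 held:WR_PORT  <A:2 Mu:0 Ld:2 B:0 rd:2 wr:0>
#6 ALU src=r2,r5 held:WR_PORT  <A:2 Mu:0 Ld:2 B:0 rd:2 wr:0>
#7 ALU src=r6,r4 held:WR_PORT  <A:2 Mu:0 Ld:2 B:0 rd:2 wr:0>

issued = [0, 1, 2]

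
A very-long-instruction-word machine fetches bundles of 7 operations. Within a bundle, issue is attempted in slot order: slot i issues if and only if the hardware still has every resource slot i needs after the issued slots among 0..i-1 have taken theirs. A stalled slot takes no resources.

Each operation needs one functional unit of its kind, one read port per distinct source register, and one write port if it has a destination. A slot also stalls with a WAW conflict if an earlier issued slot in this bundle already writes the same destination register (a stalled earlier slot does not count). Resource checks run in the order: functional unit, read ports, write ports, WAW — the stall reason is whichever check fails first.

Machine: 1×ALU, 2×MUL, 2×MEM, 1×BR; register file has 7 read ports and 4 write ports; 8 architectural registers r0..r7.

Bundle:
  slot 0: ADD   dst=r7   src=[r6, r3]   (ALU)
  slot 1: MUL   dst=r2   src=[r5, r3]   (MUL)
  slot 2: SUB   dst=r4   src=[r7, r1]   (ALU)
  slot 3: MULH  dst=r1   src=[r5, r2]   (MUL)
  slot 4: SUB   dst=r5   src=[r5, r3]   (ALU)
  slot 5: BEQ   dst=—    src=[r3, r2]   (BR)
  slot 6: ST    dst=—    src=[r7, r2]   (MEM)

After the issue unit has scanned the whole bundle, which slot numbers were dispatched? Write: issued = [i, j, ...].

  0. ALU→r7 ⇒ go  {0A/2Mu/2Ld/1B | 5r 3w}
  1. MUL→r2 ⇒ go  {0A/1Mu/2Ld/1B | 3r 2w}
  2. ALU→r4 ⇒ no(FU)  {0A/1Mu/2Ld/1B | 3r 2w}
  3. MUL→r1 ⇒ go  {0A/0Mu/2Ld/1B | 1r 1w}
  4. ALU→r5 ⇒ no(FU)  {0A/0Mu/2Ld/1B | 1r 1w}
  5. BR ⇒ no(RD_PORT)  {0A/0Mu/2Ld/1B | 1r 1w}
  6. MEM ⇒ no(RD_PORT)  {0A/0Mu/2Ld/1B | 1r 1w}

issued = [0, 1, 3]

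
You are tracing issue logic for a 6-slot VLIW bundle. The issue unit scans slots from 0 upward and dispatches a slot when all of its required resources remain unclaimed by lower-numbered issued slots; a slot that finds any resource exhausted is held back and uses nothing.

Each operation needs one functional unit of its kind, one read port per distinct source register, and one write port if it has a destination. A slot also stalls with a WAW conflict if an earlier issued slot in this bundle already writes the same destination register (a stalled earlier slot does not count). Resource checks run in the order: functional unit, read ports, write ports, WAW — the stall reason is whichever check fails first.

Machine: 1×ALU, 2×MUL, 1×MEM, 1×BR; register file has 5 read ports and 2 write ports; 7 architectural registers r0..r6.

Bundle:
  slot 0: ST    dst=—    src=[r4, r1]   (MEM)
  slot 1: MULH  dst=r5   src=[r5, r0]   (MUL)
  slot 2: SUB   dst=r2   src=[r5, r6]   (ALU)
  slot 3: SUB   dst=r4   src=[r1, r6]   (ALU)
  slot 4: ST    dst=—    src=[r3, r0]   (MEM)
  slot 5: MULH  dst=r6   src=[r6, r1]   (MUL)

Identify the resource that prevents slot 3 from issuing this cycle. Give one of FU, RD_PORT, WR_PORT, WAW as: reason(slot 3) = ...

reason(slot 3) = RD_PORT

#0 MEM src=r4,r1 dispatched  <A:1 Mu:2 Ld:0 B:1 rd:3 wr:2>
#1 MUL src=r5,r0 dispatched  <A:1 Mu:1 Ld:0 B:1 rd:1 wr:1>
#2 ALU src=r5,r6 held:RD_PORT  <A:1 Mu:1 Ld:0 B:1 rd:1 wr:1>
#3 ALU src=r1,r6 held:RD_PORT  <A:1 Mu:1 Ld:0 B:1 rd:1 wr:1>
#4 MEM src=r3,r0 held:FU  <A:1 Mu:1 Ld:0 B:1 rd:1 wr:1>
#5 MUL src=r6,r1 held:RD_PORT  <A:1 Mu:1 Ld:0 B:1 rd:1 wr:1>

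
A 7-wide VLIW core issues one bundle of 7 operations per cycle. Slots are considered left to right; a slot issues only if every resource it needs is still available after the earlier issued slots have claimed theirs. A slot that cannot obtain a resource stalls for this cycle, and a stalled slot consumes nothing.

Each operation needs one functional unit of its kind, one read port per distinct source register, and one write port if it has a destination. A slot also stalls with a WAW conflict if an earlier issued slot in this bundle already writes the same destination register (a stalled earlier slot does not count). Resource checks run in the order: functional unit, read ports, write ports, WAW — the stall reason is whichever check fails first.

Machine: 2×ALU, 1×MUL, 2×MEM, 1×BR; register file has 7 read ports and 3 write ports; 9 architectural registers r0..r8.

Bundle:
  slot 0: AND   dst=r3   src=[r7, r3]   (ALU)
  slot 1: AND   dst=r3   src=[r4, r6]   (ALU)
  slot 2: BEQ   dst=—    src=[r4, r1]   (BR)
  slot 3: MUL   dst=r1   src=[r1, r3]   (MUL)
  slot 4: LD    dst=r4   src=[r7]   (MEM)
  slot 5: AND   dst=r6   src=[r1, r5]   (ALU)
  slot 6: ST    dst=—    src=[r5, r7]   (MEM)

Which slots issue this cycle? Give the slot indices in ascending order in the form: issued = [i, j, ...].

issued = [0, 2, 3, 4]

(0) want 1×ALU +2rd +1wr — yes → AL1|MU1|ME2|BR1|rd5|wr2
(1) want 1×ALU +2rd +1wr — WAW → AL1|MU1|ME2|BR1|rd5|wr2
(2) want 1×BR +2rd +0wr — yes → AL1|MU1|ME2|BR0|rd3|wr2
(3) want 1×MUL +2rd +1wr — yes → AL1|MU0|ME2|BR0|rd1|wr1
(4) want 1×MEM +1rd +1wr — yes → AL1|MU0|ME1|BR0|rd0|wr0
(5) want 1×ALU +2rd +1wr — RD_PORT → AL1|MU0|ME1|BR0|rd0|wr0
(6) want 1×MEM +2rd +0wr — RD_PORT → AL1|MU0|ME1|BR0|rd0|wr0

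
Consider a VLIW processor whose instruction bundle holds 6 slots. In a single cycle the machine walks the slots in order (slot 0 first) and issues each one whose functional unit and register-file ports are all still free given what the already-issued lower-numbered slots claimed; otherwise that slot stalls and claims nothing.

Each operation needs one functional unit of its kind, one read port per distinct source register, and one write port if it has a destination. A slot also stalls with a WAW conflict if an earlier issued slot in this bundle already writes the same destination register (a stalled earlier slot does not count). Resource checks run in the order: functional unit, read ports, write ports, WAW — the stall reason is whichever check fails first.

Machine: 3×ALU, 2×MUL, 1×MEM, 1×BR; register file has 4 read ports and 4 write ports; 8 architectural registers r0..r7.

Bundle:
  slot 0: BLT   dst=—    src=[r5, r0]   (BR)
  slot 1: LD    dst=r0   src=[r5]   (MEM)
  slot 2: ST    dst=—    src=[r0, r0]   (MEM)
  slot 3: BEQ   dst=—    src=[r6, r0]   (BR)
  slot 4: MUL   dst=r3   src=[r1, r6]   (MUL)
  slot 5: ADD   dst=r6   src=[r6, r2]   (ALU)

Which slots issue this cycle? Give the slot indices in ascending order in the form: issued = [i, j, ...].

issued = [0, 1]

(0) want 1×BR +2rd +0wr — yes → AL3|MU2|ME1|BR0|rd2|wr4
(1) want 1×MEM +1rd +1wr — yes → AL3|MU2|ME0|BR0|rd1|wr3
(2) want 1×MEM +1rd +0wr — FU → AL3|MU2|ME0|BR0|rd1|wr3
(3) want 1×BR +2rd +0wr — FU → AL3|MU2|ME0|BR0|rd1|wr3
(4) want 1×MUL +2rd +1wr — RD_PORT → AL3|MU2|ME0|BR0|rd1|wr3
(5) want 1×ALU +2rd +1wr — RD_PORT → AL3|MU2|ME0|BR0|rd1|wr3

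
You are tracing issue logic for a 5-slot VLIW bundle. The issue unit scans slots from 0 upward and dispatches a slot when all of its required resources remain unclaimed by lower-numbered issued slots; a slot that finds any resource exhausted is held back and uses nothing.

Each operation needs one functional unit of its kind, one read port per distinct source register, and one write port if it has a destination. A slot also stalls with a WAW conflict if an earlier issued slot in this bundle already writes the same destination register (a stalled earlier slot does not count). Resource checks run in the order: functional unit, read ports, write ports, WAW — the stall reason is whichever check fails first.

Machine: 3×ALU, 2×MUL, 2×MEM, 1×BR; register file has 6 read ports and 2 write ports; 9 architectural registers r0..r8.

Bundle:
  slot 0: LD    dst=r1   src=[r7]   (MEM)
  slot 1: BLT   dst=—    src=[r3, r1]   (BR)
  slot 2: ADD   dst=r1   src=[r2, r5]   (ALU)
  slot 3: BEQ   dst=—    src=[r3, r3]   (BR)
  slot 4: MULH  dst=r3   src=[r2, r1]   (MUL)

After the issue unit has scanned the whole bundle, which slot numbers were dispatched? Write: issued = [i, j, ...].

issued = [0, 1, 4]

[0] MEM needs rd=1 wr=1: ok; after: ALU=3 MUL=2 MEM=1 BR=1, R=5, W=1
[1] BR needs rd=2 wr=0: ok; after: ALU=3 MUL=2 MEM=1 BR=0, R=3, W=1
[2] ALU needs rd=2 wr=1: WAW; after: ALU=3 MUL=2 MEM=1 BR=0, R=3, W=1
[3] BR needs rd=1 wr=0: FU; after: ALU=3 MUL=2 MEM=1 BR=0, R=3, W=1
[4] MUL needs rd=2 wr=1: ok; after: ALU=3 MUL=1 MEM=1 BR=0, R=1, W=0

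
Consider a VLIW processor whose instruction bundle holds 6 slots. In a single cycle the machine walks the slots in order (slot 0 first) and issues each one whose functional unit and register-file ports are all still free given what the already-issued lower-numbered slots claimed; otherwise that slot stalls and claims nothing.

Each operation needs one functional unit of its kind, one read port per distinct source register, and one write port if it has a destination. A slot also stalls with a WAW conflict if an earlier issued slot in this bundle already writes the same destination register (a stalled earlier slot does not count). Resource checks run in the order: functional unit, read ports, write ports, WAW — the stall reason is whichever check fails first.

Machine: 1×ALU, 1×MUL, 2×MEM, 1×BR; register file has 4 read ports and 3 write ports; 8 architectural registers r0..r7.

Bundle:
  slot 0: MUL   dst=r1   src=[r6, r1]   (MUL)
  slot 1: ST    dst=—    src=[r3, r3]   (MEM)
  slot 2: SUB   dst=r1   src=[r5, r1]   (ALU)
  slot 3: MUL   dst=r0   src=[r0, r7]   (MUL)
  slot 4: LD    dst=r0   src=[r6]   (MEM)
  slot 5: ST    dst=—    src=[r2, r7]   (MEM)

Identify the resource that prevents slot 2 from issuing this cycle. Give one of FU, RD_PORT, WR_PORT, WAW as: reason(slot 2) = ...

  0. MUL→r1 ⇒ go  {1A/0Mu/2Ld/1B | 2r 2w}
  1. MEM ⇒ go  {1A/0Mu/1Ld/1B | 1r 2w}
  2. ALU→r1 ⇒ no(RD_PORT)  {1A/0Mu/1Ld/1B | 1r 2w}
  3. MUL→r0 ⇒ no(FU)  {1A/0Mu/1Ld/1B | 1r 2w}
  4. MEM→r0 ⇒ go  {1A/0Mu/0Ld/1B | 0r 1w}
  5. MEM ⇒ no(FU)  {1A/0Mu/0Ld/1B | 0r 1w}

reason(slot 2) = RD_PORT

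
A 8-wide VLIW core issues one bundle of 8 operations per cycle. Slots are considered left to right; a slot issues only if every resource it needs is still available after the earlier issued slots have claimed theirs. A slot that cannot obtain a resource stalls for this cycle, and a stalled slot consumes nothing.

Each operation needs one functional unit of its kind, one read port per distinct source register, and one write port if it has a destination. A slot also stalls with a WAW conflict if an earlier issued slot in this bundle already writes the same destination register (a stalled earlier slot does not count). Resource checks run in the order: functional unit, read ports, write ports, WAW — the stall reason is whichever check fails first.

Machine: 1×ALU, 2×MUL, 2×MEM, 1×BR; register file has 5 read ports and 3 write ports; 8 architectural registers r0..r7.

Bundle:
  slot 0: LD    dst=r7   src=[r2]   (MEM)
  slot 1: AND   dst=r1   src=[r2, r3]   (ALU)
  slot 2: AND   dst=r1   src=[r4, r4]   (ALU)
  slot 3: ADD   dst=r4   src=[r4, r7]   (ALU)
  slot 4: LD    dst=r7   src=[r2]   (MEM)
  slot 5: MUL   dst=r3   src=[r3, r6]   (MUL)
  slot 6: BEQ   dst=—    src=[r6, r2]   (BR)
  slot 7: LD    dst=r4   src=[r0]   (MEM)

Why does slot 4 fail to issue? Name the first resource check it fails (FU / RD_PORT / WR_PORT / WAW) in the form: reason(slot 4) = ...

reason(slot 4) = WAW

  0. MEM→r7 ⇒ go  {1A/2Mu/1Ld/1B | 4r 2w}
  1. ALU→r1 ⇒ go  {0A/2Mu/1Ld/1B | 2r 1w}
  2. ALU→r1 ⇒ no(FU)  {0A/2Mu/1Ld/1B | 2r 1w}
  3. ALU→r4 ⇒ no(FU)  {0A/2Mu/1Ld/1B | 2r 1w}
  4. MEM→r7 ⇒ no(WAW)  {0A/2Mu/1Ld/1B | 2r 1w}
  5. MUL→r3 ⇒ go  {0A/1Mu/1Ld/1B | 0r 0w}
  6. BR ⇒ no(RD_PORT)  {0A/1Mu/1Ld/1B | 0r 0w}
  7. MEM→r4 ⇒ no(RD_PORT)  {0A/1Mu/1Ld/1B | 0r 0w}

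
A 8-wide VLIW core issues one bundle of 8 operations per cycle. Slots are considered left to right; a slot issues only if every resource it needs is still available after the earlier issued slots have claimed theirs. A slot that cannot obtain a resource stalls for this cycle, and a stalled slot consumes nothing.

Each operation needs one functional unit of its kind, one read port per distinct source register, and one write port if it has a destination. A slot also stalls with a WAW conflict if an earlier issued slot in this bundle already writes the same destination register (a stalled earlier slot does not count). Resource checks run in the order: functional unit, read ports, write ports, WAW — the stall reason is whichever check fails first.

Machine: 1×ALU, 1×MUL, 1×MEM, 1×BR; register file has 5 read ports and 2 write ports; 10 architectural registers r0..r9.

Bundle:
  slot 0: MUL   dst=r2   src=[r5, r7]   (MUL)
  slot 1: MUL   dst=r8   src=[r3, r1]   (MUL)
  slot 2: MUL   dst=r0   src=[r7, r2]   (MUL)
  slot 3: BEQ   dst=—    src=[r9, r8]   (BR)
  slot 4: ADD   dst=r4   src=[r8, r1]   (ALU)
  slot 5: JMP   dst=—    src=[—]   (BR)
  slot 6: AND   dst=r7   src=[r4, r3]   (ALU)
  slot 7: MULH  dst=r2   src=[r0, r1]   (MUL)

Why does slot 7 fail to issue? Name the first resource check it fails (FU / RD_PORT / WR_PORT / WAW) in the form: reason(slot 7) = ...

  0. MUL→r2 ⇒ go  {1A/0Mu/1Ld/1B | 3r 1w}
  1. MUL→r8 ⇒ no(FU)  {1A/0Mu/1Ld/1B | 3r 1w}
  2. MUL→r0 ⇒ no(FU)  {1A/0Mu/1Ld/1B | 3r 1w}
  3. BR ⇒ go  {1A/0Mu/1Ld/0B | 1r 1w}
  4. ALU→r4 ⇒ no(RD_PORT)  {1A/0Mu/1Ld/0B | 1r 1w}
  5. BR ⇒ no(FU)  {1A/0Mu/1Ld/0B | 1r 1w}
  6. ALU→r7 ⇒ no(RD_PORT)  {1A/0Mu/1Ld/0B | 1r 1w}
  7. MUL→r2 ⇒ no(FU)  {1A/0Mu/1Ld/0B | 1r 1w}

reason(slot 7) = FU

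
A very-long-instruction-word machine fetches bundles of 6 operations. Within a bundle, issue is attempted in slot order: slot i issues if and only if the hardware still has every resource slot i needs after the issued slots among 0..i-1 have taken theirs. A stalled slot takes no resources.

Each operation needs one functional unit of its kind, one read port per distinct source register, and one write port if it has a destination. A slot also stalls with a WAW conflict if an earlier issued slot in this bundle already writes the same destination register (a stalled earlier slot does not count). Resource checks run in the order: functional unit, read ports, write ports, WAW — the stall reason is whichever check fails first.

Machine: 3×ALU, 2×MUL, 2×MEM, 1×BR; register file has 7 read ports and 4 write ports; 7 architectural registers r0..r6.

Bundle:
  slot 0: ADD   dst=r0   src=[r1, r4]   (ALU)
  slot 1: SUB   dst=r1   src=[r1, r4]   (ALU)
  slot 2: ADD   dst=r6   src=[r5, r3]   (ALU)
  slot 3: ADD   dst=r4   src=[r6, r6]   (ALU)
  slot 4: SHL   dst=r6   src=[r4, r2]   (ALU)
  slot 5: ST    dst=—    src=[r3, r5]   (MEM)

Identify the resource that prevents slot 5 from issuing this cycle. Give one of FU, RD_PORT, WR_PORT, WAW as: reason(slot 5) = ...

  0. ALU→r0 ⇒ go  {2A/2Mu/2Ld/1B | 5r 3w}
  1. ALU→r1 ⇒ go  {1A/2Mu/2Ld/1B | 3r 2w}
  2. ALU→r6 ⇒ go  {0A/2Mu/2Ld/1B | 1r 1w}
  3. ALU→r4 ⇒ no(FU)  {0A/2Mu/2Ld/1B | 1r 1w}
  4. ALU→r6 ⇒ no(FU)  {0A/2Mu/2Ld/1B | 1r 1w}
  5. MEM ⇒ no(RD_PORT)  {0A/2Mu/2Ld/1B | 1r 1w}

reason(slot 5) = RD_PORT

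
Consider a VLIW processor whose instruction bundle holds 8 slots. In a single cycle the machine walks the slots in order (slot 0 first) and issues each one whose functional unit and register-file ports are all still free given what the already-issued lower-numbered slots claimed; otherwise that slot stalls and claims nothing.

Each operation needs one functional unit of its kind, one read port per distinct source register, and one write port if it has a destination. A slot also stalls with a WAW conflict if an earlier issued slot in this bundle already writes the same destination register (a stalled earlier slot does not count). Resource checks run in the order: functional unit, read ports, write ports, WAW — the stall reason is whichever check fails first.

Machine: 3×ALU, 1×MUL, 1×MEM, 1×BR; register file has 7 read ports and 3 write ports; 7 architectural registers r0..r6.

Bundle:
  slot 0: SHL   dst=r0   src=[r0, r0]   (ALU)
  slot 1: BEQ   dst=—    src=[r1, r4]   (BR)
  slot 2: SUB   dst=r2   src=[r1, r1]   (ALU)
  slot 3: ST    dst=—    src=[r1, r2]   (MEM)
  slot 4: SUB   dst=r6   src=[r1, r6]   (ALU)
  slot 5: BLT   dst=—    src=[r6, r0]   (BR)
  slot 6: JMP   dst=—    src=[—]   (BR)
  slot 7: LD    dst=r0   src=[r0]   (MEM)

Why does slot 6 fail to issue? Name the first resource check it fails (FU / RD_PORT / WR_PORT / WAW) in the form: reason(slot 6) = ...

reason(slot 6) = FU

(0) want 1×ALU +1rd +1wr — yes → AL2|MU1|ME1|BR1|rd6|wr2
(1) want 1×BR +2rd +0wr — yes → AL2|MU1|ME1|BR0|rd4|wr2
(2) want 1×ALU +1rd +1wr — yes → AL1|MU1|ME1|BR0|rd3|wr1
(3) want 1×MEM +2rd +0wr — yes → AL1|MU1|ME0|BR0|rd1|wr1
(4) want 1×ALU +2rd +1wr — RD_PORT → AL1|MU1|ME0|BR0|rd1|wr1
(5) want 1×BR +2rd +0wr — FU → AL1|MU1|ME0|BR0|rd1|wr1
(6) want 1×BR +0rd +0wr — FU → AL1|MU1|ME0|BR0|rd1|wr1
(7) want 1×MEM +1rd +1wr — FU → AL1|MU1|ME0|BR0|rd1|wr1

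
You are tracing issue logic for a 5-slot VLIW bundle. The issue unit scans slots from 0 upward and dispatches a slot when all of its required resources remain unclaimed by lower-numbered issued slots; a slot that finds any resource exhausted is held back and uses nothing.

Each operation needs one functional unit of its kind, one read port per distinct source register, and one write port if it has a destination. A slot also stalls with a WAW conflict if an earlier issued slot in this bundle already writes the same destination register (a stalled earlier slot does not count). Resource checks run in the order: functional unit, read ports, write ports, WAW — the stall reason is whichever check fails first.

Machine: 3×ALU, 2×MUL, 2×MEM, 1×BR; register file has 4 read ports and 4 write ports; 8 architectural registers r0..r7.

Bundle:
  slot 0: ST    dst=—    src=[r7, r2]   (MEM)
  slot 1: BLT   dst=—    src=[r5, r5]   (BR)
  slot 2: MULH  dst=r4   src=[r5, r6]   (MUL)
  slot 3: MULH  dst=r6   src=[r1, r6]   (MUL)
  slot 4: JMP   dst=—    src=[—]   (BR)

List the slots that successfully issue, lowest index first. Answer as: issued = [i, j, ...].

issued = [0, 1]

  0. MEM ⇒ go  {3A/2Mu/1Ld/1B | 2r 4w}
  1. BR ⇒ go  {3A/2Mu/1Ld/0B | 1r 4w}
  2. MUL→r4 ⇒ no(RD_PORT)  {3A/2Mu/1Ld/0B | 1r 4w}
  3. MUL→r6 ⇒ no(RD_PORT)  {3A/2Mu/1Ld/0B | 1r 4w}
  4. BR ⇒ no(FU)  {3A/2Mu/1Ld/0B | 1r 4w}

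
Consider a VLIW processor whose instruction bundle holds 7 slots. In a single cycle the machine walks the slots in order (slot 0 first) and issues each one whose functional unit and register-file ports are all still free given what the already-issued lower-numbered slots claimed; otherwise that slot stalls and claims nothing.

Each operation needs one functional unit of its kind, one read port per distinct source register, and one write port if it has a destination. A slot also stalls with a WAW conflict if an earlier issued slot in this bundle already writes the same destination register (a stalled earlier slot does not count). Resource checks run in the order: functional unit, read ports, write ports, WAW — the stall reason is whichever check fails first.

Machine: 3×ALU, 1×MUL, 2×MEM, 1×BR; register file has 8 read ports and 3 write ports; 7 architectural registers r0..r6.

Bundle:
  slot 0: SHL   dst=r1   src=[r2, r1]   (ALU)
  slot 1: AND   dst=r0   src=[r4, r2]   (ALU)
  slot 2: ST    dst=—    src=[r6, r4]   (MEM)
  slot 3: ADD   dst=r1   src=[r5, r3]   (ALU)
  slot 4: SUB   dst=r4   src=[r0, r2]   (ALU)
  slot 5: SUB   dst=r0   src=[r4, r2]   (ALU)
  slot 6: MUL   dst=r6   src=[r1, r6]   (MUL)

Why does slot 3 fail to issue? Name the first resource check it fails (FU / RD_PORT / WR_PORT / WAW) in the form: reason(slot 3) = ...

reason(slot 3) = WAW

slot 0 (ALU): ISSUE — free A2,Mu1,Ld2,B1 rp6 wp2
slot 1 (ALU): ISSUE — free A1,Mu1,Ld2,B1 rp4 wp1
slot 2 (MEM): ISSUE — free A1,Mu1,Ld1,B1 rp2 wp1
slot 3 (ALU): stall WAW — free A1,Mu1,Ld1,B1 rp2 wp1
slot 4 (ALU): ISSUE — free A0,Mu1,Ld1,B1 rp0 wp0
slot 5 (ALU): stall FU — free A0,Mu1,Ld1,B1 rp0 wp0
slot 6 (MUL): stall RD_PORT — free A0,Mu1,Ld1,B1 rp0 wp0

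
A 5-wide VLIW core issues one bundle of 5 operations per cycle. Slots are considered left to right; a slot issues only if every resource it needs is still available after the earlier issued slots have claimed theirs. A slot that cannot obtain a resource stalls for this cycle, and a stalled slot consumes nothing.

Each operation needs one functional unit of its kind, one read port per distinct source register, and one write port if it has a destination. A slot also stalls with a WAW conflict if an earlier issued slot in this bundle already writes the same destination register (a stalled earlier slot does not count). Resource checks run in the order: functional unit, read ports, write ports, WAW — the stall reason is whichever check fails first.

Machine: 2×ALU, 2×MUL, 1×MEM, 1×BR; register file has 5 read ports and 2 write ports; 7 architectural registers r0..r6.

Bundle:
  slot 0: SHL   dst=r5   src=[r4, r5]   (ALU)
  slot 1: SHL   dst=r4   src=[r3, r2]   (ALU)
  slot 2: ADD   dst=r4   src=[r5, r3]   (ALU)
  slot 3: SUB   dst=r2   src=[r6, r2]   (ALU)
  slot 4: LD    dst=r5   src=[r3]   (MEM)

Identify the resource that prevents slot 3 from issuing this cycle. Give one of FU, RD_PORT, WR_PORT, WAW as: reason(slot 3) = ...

reason(slot 3) = FU

slot 0 (ALU): ISSUE — free A1,Mu2,Ld1,B1 rp3 wp1
slot 1 (ALU): ISSUE — free A0,Mu2,Ld1,B1 rp1 wp0
slot 2 (ALU): stall FU — free A0,Mu2,Ld1,B1 rp1 wp0
slot 3 (ALU): stall FU — free A0,Mu2,Ld1,B1 rp1 wp0
slot 4 (MEM): stall WR_PORT — free A0,Mu2,Ld1,B1 rp1 wp0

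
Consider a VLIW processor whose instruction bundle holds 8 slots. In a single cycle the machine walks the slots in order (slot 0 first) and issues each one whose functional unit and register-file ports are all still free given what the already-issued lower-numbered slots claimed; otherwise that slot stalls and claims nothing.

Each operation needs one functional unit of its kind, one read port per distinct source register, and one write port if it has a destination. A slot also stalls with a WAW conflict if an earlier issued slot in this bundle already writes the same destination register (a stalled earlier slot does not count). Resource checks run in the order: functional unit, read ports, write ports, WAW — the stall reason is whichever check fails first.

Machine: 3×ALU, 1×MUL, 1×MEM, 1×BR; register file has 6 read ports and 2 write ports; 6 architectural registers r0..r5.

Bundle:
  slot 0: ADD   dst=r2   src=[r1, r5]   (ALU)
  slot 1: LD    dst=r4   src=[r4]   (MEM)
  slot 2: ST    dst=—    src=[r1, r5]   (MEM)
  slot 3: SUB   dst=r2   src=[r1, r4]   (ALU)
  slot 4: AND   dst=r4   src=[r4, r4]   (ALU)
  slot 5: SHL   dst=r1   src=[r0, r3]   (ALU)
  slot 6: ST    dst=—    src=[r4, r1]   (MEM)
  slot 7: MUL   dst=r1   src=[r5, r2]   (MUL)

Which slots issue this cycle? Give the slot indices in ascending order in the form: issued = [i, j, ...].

issued = [0, 1]

slot 0 (ALU): ISSUE — free A2,Mu1,Ld1,B1 rp4 wp1
slot 1 (MEM): ISSUE — free A2,Mu1,Ld0,B1 rp3 wp0
slot 2 (MEM): stall FU — free A2,Mu1,Ld0,B1 rp3 wp0
slot 3 (ALU): stall WR_PORT — free A2,Mu1,Ld0,B1 rp3 wp0
slot 4 (ALU): stall WR_PORT — free A2,Mu1,Ld0,B1 rp3 wp0
slot 5 (ALU): stall WR_PORT — free A2,Mu1,Ld0,B1 rp3 wp0
slot 6 (MEM): stall FU — free A2,Mu1,Ld0,B1 rp3 wp0
slot 7 (MUL): stall WR_PORT — free A2,Mu1,Ld0,B1 rp3 wp0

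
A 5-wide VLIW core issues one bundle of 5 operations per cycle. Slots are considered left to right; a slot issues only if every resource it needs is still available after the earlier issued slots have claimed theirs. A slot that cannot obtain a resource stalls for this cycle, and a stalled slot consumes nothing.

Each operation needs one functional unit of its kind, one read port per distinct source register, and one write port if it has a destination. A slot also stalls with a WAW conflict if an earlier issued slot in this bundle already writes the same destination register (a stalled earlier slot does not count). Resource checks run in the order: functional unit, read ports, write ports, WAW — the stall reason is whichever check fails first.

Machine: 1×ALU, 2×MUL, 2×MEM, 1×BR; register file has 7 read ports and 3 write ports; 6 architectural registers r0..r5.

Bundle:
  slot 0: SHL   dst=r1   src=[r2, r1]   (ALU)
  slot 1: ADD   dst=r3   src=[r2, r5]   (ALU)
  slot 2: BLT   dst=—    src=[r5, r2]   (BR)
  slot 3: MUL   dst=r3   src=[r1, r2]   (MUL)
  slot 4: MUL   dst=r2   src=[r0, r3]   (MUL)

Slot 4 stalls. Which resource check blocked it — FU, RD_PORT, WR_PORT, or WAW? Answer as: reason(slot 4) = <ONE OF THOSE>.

reason(slot 4) = RD_PORT

[0] ALU needs rd=2 wr=1: ok; after: ALU=0 MUL=2 MEM=2 BR=1, R=5, W=2
[1] ALU needs rd=2 wr=1: FU; after: ALU=0 MUL=2 MEM=2 BR=1, R=5, W=2
[2] BR needs rd=2 wr=0: ok; after: ALU=0 MUL=2 MEM=2 BR=0, R=3, W=2
[3] MUL needs rd=2 wr=1: ok; after: ALU=0 MUL=1 MEM=2 BR=0, R=1, W=1
[4] MUL needs rd=2 wr=1: RD_PORT; after: ALU=0 MUL=1 MEM=2 BR=0, R=1, W=1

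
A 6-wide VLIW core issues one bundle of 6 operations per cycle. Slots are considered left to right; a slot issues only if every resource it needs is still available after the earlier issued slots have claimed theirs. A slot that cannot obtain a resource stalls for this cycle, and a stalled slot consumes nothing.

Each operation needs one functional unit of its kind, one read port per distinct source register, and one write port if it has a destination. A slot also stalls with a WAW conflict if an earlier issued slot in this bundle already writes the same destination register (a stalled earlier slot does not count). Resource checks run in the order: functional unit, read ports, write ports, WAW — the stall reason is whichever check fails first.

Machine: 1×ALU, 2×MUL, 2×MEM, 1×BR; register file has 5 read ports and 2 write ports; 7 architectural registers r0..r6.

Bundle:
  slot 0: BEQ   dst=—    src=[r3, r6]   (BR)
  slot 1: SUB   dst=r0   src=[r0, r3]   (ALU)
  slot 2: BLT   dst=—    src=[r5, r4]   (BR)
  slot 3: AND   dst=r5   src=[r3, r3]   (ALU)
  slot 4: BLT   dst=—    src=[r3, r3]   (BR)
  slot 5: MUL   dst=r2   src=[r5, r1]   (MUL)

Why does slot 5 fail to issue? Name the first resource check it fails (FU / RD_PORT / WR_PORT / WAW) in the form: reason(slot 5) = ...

#0 BR src=r3,r6 dispatched  <A:1 Mu:2 Ld:2 B:0 rd:3 wr:2>
#1 ALU src=r0,r3 dispatched  <A:0 Mu:2 Ld:2 B:0 rd:1 wr:1>
#2 BR src=r5,r4 held:FU  <A:0 Mu:2 Ld:2 B:0 rd:1 wr:1>
#3 ALU src=r3,r3 held:FU  <A:0 Mu:2 Ld:2 B:0 rd:1 wr:1>
#4 BR src=r3,r3 held:FU  <A:0 Mu:2 Ld:2 B:0 rd:1 wr:1>
#5 MUL src=r5,r1 held:RD_PORT  <A:0 Mu:2 Ld:2 B:0 rd:1 wr:1>

reason(slot 5) = RD_PORT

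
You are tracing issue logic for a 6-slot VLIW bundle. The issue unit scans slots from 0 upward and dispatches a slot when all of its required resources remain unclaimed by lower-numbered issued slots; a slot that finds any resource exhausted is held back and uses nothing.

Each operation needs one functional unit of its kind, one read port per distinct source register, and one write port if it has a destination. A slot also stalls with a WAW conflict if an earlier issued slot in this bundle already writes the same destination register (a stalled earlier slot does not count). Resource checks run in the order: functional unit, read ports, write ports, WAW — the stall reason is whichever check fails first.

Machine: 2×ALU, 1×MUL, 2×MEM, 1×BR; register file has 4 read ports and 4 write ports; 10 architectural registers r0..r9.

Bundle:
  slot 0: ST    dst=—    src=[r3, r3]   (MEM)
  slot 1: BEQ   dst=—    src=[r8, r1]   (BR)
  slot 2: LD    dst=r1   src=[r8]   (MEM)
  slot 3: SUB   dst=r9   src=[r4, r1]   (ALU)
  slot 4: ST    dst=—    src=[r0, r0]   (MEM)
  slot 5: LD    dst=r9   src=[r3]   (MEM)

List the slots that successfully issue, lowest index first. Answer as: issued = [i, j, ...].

issued = [0, 1, 2]

slot 0 (MEM): ISSUE — free A2,Mu1,Ld1,B1 rp3 wp4
slot 1 (BR): ISSUE — free A2,Mu1,Ld1,B0 rp1 wp4
slot 2 (MEM): ISSUE — free A2,Mu1,Ld0,B0 rp0 wp3
slot 3 (ALU): stall RD_PORT — free A2,Mu1,Ld0,B0 rp0 wp3
slot 4 (MEM): stall FU — free A2,Mu1,Ld0,B0 rp0 wp3
slot 5 (MEM): stall FU — free A2,Mu1,Ld0,B0 rp0 wp3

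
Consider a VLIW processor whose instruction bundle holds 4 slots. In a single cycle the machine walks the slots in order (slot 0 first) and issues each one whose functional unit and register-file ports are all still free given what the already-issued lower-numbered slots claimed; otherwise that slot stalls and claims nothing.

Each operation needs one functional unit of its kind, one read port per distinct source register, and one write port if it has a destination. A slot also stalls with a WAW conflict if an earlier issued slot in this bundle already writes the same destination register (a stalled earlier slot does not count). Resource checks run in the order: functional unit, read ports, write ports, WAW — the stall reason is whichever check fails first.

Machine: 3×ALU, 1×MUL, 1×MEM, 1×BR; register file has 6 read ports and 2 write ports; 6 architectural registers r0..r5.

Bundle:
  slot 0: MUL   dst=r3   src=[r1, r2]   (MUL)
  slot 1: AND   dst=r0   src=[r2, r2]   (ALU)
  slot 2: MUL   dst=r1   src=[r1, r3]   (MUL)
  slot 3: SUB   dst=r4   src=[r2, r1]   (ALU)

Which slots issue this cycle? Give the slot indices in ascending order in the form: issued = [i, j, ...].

issued = [0, 1]

[0] MUL needs rd=2 wr=1: ok; after: ALU=3 MUL=0 MEM=1 BR=1, R=4, W=1
[1] ALU needs rd=1 wr=1: ok; after: ALU=2 MUL=0 MEM=1 BR=1, R=3, W=0
[2] MUL needs rd=2 wr=1: FU; after: ALU=2 MUL=0 MEM=1 BR=1, R=3, W=0
[3] ALU needs rd=2 wr=1: WR_PORT; after: ALU=2 MUL=0 MEM=1 BR=1, R=3, W=0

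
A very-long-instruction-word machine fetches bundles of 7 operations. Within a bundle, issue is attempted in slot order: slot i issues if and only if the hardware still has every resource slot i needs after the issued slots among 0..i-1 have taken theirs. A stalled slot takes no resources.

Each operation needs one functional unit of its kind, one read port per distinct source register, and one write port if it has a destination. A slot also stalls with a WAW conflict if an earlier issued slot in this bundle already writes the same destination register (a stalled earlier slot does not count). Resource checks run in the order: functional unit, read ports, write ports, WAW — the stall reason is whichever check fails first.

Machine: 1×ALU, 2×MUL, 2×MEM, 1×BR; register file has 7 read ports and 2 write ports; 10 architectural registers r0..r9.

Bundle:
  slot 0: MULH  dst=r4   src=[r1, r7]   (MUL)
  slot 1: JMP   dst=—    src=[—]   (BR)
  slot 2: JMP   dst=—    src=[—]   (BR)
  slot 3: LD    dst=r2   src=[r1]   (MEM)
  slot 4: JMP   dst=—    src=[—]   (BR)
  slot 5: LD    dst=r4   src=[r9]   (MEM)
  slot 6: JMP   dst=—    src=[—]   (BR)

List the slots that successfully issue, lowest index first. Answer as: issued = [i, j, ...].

slot 0 (MUL): ISSUE — free A1,Mu1,Ld2,B1 rp5 wp1
slot 1 (BR): ISSUE — free A1,Mu1,Ld2,B0 rp5 wp1
slot 2 (BR): stall FU — free A1,Mu1,Ld2,B0 rp5 wp1
slot 3 (MEM): ISSUE — free A1,Mu1,Ld1,B0 rp4 wp0
slot 4 (BR): stall FU — free A1,Mu1,Ld1,B0 rp4 wp0
slot 5 (MEM): stall WR_PORT — free A1,Mu1,Ld1,B0 rp4 wp0
slot 6 (BR): stall FU — free A1,Mu1,Ld1,B0 rp4 wp0

issued = [0, 1, 3]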